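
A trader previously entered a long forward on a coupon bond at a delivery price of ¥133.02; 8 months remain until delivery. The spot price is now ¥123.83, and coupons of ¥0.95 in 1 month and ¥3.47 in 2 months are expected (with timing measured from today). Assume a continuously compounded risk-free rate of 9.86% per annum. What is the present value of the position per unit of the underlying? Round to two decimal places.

PV(remaining coupons) I = 0.95·e^(−0.0986·1/12) + 3.47·e^(−0.0986·2/12) = 4.3557
Current forward F = (S − I)·e^(rT) = (123.83 − 4.3557)·e^(0.0986·8/12) = 119.4743 × 1.067942 = 127.5916
Value (long) = (F − K)·e^(−rT) = (127.5916 − 133.02) × 0.936381 = -5.0831
Value = -¥5.08

-¥5.08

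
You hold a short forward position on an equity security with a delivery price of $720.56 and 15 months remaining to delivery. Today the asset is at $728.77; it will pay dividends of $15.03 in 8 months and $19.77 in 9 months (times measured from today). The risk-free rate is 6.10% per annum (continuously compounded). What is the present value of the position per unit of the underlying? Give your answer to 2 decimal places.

-$27.79

PV(remaining dividends) I = 15.03·e^(−0.0610·8/12) + 19.77·e^(−0.0610·9/12) = 33.3169
Current forward F = (S − I)·e^(rT) = (728.77 − 33.3169)·e^(0.0610·15/12) = 695.4531 × 1.079232 = 750.5552
Value (long) = (F − K)·e^(−rT) = (750.5552 − 720.56) × 0.926585 = 27.7931
Short position value = −(long value) = -$27.79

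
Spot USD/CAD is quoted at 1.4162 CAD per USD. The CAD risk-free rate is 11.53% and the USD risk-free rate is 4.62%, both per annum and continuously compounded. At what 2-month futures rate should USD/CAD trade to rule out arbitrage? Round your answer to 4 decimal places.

1.4326

F = S·e^((r_CAD − r_USD)T) = 1.4162 · e^((0.1153 − 0.0462) × 2/12)
= 1.4162 · e^0.011517 = 1.4162 × 1.011584
F = 1.4326 CAD per USD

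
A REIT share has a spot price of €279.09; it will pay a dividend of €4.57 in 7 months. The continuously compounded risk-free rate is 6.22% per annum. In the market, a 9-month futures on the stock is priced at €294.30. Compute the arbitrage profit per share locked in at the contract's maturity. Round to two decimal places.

€6.50 per share

PV(dividends) I = 4.57·e^(−0.0622·7/12) = 4.4072
Fair futures F* = (S − I)·e^(rT) = (279.09 − 4.4072)·e^0.046650 = 274.6828 × 1.047755 = 287.8003
Market €294.30 > fair 287.8003: forward overpriced → cash-and-carry (borrow at r, buy the stock and collect the dividends, short the forward).
Profit at T = |F_mkt − F*| = |294.30 − 287.8003| = €6.50 per share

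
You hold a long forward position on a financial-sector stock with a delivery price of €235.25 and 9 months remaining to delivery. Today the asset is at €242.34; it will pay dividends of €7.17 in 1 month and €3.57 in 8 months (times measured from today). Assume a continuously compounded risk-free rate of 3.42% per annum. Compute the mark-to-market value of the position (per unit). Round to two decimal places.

€2.41

PV(remaining dividends) I = 7.17·e^(−0.0342·1/12) + 3.57·e^(−0.0342·8/12) = 10.6391
Current forward F = (S − I)·e^(rT) = (242.34 − 10.6391)·e^(0.0342·9/12) = 231.7009 × 1.025982 = 237.7210
Value (long) = (F − K)·e^(−rT) = (237.7210 − 235.25) × 0.974676 = 2.4084
Value = €2.41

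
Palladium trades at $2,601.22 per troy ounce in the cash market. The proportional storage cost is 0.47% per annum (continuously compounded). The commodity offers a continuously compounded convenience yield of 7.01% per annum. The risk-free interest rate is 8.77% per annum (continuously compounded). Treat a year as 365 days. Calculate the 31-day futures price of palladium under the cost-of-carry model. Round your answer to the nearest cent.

$2,606.15 per troy ounce

Net carry = r + u − y = 0.0877 + 0.0047 − 0.0701 = 0.0223
F = S·e^((r+u−y)T) = 2601.22 · e^(0.0223 × 31/365) = 2601.22 · e^0.00189397
= 2601.22 × 1.00189576 = $2,606.15 per troy ounce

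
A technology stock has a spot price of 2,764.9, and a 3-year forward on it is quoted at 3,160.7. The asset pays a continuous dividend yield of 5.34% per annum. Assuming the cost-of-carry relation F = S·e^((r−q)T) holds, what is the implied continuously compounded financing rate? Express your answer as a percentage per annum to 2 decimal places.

From F = S·e^((r−q)T): (r − q) = ln(F/S)/T
ln(3160.7/2764.9) = ln(1.143152) = 0.133789
(r − q) = 0.133789 / (3) = 0.044596
r = ln(F/S)/T + q = 0.044596 + 0.0534 = 0.097996
r = 9.80%

9.80%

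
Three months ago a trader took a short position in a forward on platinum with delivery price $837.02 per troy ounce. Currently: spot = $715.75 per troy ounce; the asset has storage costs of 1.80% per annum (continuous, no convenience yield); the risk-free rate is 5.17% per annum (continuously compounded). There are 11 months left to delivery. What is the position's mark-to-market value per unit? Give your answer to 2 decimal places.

$70.62 per troy ounce

Current fair forward for the remaining 11 months: F = S·e^((r + u)·T), (r + u) = 0.0517 + 0.0180 = 0.0697
F = 715.75 · e^(0.0697 × 11/12) = 715.75 × 1.065977 = 762.9730
Value of long forward = (F − K)·e^(−rT) = (762.9730 − 837.02) · e^(−0.0517·11/12)
= -74.0470 × 0.953714 = -70.62
Short position value = −(long value) = $70.62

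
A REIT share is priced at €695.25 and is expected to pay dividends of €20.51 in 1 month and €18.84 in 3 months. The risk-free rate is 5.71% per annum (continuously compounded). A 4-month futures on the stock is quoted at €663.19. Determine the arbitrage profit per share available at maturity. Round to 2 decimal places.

€5.68 per share

PV(dividends) I = 20.51·e^(−0.0571·1/12) + 18.84·e^(−0.0571·3/12) = 38.9856
Fair futures F* = (S − I)·e^(rT) = (695.25 − 38.9856)·e^0.019033 = 656.2644 × 1.019215 = 668.8745
Market €663.19 < fair 668.8745: forward underpriced → reverse cash-and-carry (short the stock, invest proceeds at r, pay the dividends, go long the forward).
Profit at T = |F_mkt − F*| = |663.19 − 668.8745| = €5.68 per share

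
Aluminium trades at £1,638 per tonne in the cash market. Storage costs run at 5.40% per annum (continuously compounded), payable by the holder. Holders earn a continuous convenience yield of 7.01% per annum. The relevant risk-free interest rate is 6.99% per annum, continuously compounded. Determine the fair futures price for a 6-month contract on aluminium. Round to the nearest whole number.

Net carry = r + u − y = 0.0699 + 0.0540 − 0.0701 = 0.0538
F = S·e^((r+u−y)T) = 1638 · e^(0.0538 × 6/12) = 1638 · e^0.026900
= 1638 × 1.027265 = £1,683 per tonne

£1,683 per tonne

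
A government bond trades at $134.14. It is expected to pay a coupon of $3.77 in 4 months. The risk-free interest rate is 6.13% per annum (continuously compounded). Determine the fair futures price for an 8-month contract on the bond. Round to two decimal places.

PV(coupons) I = 3.77·e^(−0.0613·4/12)
I = 3.6937
F = (S − I)·e^(rT) = (134.14 − 3.6937) · e^(0.0613·8/12)
= 130.4463 · e^0.040867 = 130.4463 × 1.041714 = $135.89

$135.89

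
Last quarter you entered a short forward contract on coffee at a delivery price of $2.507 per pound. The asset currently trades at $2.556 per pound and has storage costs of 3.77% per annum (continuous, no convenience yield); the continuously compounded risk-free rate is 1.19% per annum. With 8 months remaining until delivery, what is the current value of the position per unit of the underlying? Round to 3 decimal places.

-$0.134 per pound

Current fair forward for the remaining 8 months: F = S·e^((r + u)·T), (r + u) = 0.0119 + 0.0377 = 0.0496
F = 2.556 · e^(0.0496 × 8/12) = 2.556 × 1.033619 = 2.6419
Value of long forward = (F − K)·e^(−rT) = (2.6419 − 2.507) · e^(−0.0119·8/12)
= 0.1349 × 0.992098 = 0.134
Short position value = −(long value) = -$0.134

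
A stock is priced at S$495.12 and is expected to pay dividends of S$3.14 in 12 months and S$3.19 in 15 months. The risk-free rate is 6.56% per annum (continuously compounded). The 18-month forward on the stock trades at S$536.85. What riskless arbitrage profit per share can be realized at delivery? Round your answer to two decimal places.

PV(dividends) I = 3.14·e^(−0.0656·12/12) + 3.19·e^(−0.0656·15/12) = 5.8795
Fair forward F* = (S − I)·e^(rT) = (495.12 − 5.8795)·e^0.098400 = 489.2405 × 1.103404 = 539.8299
Market S$536.85 < fair 539.8299: forward underpriced → reverse cash-and-carry (short the stock, invest proceeds at r, pay the dividends, go long the forward).
Profit at T = |F_mkt − F*| = |536.85 − 539.8299| = S$2.98 per share

S$2.98 per share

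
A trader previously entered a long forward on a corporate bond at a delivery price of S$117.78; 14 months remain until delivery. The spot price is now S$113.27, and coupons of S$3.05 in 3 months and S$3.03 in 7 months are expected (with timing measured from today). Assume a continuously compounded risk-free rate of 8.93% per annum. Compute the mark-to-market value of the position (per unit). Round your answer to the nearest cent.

PV(remaining coupons) I = 3.05·e^(−0.0893·3/12) + 3.03·e^(−0.0893·7/12) = 5.8589
Current forward F = (S − I)·e^(rT) = (113.27 − 5.8589)·e^(0.0893·14/12) = 107.4111 × 1.109804 = 119.2053
Value (long) = (F − K)·e^(−rT) = (119.2053 − 117.78) × 0.901060 = 1.2843
Value = S$1.28

S$1.28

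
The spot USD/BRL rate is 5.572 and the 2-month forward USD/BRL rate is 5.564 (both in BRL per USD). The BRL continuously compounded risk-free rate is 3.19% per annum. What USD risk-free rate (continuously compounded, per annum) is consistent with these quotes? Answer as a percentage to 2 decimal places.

4.05%

F = S·e^((r_BRL − r_USD)T) ⇒ r_USD = r_BRL − ln(F/S)/T
ln(5.564/5.572) = -0.001437; /(2/12) = -0.008622
r_USD = 0.0319 + 0.008622 = 0.040522
r_USD = 4.05%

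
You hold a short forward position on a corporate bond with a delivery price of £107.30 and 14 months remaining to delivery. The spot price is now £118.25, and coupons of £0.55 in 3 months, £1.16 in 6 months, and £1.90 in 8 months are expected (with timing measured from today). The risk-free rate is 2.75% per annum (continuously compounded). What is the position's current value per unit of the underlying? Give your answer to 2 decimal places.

-£10.78

PV(remaining coupons) I = 0.55·e^(−0.0275·3/12) + 1.16·e^(−0.0275·6/12) + 1.90·e^(−0.0275·8/12) = 3.5559
Current forward F = (S − I)·e^(rT) = (118.25 − 3.5559)·e^(0.0275·14/12) = 114.6941 × 1.032604 = 118.4336
Value (long) = (F − K)·e^(−rT) = (118.4336 − 107.30) × 0.968426 = 10.7821
Short position value = −(long value) = -£10.78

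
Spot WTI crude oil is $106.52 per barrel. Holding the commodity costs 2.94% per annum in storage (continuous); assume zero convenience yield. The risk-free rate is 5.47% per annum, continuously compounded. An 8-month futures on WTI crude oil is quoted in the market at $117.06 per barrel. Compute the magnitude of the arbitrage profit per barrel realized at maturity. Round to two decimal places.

Fair futures: F* = S·e^(carry·T), with carry = (r + u) = 0.0547 + 0.0294 = 0.0841
F* = 106.52 · e^(0.0841 × 8/12) = 106.52 · e^0.056067 = 106.52 × 1.057669 = $112.6629
Market $117.06 > fair $112.6629: forward overpriced → cash-and-carry (buy spot, short the forward).
At maturity, profit = |F_mkt − F*| = |117.06 − 112.6629| = $4.40 per barrel

$4.40 per barrel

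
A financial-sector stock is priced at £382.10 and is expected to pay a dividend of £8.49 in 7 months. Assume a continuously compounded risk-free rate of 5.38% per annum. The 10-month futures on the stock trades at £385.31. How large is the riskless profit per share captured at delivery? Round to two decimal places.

PV(dividends) I = 8.49·e^(−0.0538·7/12) = 8.2277
Fair futures F* = (S − I)·e^(rT) = (382.10 − 8.2277)·e^0.044833 = 373.8723 × 1.045853 = 391.0155
Market £385.31 < fair 391.0155: forward underpriced → reverse cash-and-carry (short the stock, invest proceeds at r, pay the dividends, go long the forward).
Profit at T = |F_mkt − F*| = |385.31 − 391.0155| = £5.71 per share

£5.71 per share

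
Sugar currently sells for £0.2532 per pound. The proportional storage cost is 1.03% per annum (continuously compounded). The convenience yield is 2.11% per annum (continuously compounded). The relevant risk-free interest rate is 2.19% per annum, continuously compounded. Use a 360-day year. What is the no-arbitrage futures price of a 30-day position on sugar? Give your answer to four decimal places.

Net carry = r + u − y = 0.0219 + 0.0103 − 0.0211 = 0.0111
F = S·e^((r+u−y)T) = 0.2532 · e^(0.0111 × 30/360) = 0.2532 · e^0.000925
= 0.2532 × 1.000925 = £0.2534 per pound

£0.2534 per pound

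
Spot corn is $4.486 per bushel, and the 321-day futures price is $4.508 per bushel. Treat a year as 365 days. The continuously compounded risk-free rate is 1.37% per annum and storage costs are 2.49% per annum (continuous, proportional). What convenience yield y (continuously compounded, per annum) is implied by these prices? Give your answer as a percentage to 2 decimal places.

3.30%

F = S·e^((r+u−y)T) ⇒ (r+u−y) = ln(F/S)/T
ln(4.508/4.486) = 0.004892; /T ⇒ 0.005563
y = r + u − ln(F/S)/T = 0.0137 + 0.0249 − 0.005563 = 0.033037
y = 3.30%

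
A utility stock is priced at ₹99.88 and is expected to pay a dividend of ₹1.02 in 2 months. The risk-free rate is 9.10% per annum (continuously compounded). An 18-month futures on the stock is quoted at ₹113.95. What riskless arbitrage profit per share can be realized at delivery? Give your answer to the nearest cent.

PV(dividends) I = 1.02·e^(−0.0910·2/12) = 1.0046
Fair futures F* = (S − I)·e^(rT) = (99.88 − 1.0046)·e^0.136500 = 98.8754 × 1.146255 = 113.3364
Market ₹113.95 > fair 113.3364: forward overpriced → cash-and-carry (borrow at r, buy the stock and collect the dividends, short the forward).
Profit at T = |F_mkt − F*| = |113.95 − 113.3364| = ₹0.61 per share

₹0.61 per share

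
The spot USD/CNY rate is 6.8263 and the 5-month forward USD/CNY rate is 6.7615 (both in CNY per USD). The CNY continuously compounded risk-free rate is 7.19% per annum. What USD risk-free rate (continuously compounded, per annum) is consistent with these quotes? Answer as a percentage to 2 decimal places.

F = S·e^((r_CNY − r_USD)T) ⇒ r_USD = r_CNY − ln(F/S)/T
ln(6.7615/6.8263) = -0.009538; /(5/12) = -0.022891
r_USD = 0.0719 + 0.022891 = 0.094791
r_USD = 9.48%

9.48%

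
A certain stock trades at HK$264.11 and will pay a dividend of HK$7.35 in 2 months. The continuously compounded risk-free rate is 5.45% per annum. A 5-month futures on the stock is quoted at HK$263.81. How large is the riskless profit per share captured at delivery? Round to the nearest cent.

HK$1.08 per share

PV(dividends) I = 7.35·e^(−0.0545·2/12) = 7.2835
Fair futures F* = (S − I)·e^(rT) = (264.11 − 7.2835)·e^0.022708 = 256.8265 × 1.022968 = 262.7253
Market HK$263.81 > fair 262.7253: forward overpriced → cash-and-carry (borrow at r, buy the stock and collect the dividends, short the forward).
Profit at T = |F_mkt − F*| = |263.81 − 262.7253| = HK$1.08 per share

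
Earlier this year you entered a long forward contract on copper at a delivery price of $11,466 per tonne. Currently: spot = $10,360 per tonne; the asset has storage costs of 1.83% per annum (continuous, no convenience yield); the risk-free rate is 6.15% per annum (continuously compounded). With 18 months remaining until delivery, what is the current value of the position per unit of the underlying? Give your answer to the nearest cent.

$192.74 per tonne

Current fair forward for the remaining 18 months: F = S·e^((r + u)·T), (r + u) = 0.0615 + 0.0183 = 0.0798
F = 10360 · e^(0.0798 × 18/12) = 10360 × 1.12715865 = 11677.3636
Value of long forward = (F − K)·e^(−rT) = (11677.3636 − 11466) · e^(−0.0615·18/12)
= 211.3636 × 0.91187715 = 192.74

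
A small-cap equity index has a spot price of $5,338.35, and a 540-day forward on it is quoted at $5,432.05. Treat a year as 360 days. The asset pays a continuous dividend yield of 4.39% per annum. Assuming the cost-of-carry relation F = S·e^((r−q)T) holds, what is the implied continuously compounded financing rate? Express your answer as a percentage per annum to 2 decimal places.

5.55%

From F = S·e^((r−q)T): (r − q) = ln(F/S)/T
ln(5432.05/5338.35) = ln(1.017552) = 0.017400
(r − q) = 0.017400 / (540/360) = 0.011600
r = ln(F/S)/T + q = 0.011600 + 0.0439 = 0.055500
r = 5.55%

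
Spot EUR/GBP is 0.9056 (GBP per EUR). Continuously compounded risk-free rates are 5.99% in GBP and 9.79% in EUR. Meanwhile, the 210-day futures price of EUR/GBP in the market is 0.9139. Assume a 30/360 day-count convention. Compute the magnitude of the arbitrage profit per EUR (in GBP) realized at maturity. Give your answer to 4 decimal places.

Fair futures: F* = S·e^(carry·T), with carry = (r_GBP − r_EUR) = 0.0599 − 0.0979 = -0.0380
F* = 0.9056 · e^(-0.0380 × 210/360) = 0.9056 · e^-0.022167 = 0.9056 × 0.978077 = 0.8857
Market 0.9139 > fair 0.8857: forward overpriced → cash-and-carry (buy spot, short the forward).
At maturity, profit = |F_mkt − F*| = |0.9139 − 0.8857| = 0.0282 per EUR (in GBP)

0.0282 per EUR (in GBP)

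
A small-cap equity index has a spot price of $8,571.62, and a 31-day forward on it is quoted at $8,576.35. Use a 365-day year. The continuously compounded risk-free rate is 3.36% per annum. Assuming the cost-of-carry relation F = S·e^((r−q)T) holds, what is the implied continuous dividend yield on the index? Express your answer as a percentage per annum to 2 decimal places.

2.71%

From F = S·e^((r−q)T): (r − q) = ln(F/S)/T
ln(8576.35/8571.62) = ln(1.000552) = 0.000552
(r − q) = 0.000552 / (31/365) = 0.006499
q = r − ln(F/S)/T = 0.0336 − 0.006499 = 0.027101
q = 2.71%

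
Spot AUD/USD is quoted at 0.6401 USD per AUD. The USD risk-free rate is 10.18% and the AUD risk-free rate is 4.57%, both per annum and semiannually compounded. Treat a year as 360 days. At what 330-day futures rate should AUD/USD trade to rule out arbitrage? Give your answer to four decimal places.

0.6726

By covered interest parity, F = S · (1+r_USD/2)^(2T) / (1+r_AUD/2)^(2T)
= 0.6401 × 1.095290 / 1.042290 = 0.6401 × 1.050850
F = 0.6726 USD per AUD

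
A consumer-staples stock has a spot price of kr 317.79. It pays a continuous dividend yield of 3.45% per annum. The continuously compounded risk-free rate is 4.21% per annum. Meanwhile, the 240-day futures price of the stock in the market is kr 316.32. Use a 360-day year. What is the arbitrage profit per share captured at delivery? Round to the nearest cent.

kr 3.08 per share

Fair futures: F* = S·e^(carry·T), with carry = (r − q) = 0.0421 − 0.0345 = 0.0076
F* = 317.79 · e^(0.0076 × 240/360) = 317.79 · e^0.005067 = 317.79 × 1.005080 = kr 319.4044
Market kr 316.32 < fair kr 319.4044: forward underpriced → reverse cash-and-carry (short spot, go long the forward).
At maturity, profit = |F_mkt − F*| = |316.32 − 319.4044| = kr 3.08 per share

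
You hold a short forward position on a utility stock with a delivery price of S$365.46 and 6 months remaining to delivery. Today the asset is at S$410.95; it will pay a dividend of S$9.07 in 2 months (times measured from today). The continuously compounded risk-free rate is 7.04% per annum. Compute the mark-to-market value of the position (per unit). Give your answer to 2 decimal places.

PV(remaining dividends) I = 9.07·e^(−0.0704·2/12) = 8.9642
Current forward F = (S − I)·e^(rT) = (410.95 − 8.9642)·e^(0.0704·6/12) = 401.9858 × 1.035827 = 416.3877
Value (long) = (F − K)·e^(−rT) = (416.3877 − 365.46) × 0.965412 = 49.1662
Short position value = −(long value) = -S$49.17

-S$49.17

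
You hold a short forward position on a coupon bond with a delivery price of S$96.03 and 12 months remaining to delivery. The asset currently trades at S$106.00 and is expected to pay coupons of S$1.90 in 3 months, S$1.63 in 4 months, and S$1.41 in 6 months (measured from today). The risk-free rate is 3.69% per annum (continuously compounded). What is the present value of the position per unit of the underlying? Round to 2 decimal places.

-S$8.57

PV(remaining coupons) I = 1.90·e^(−0.0369·3/12) + 1.63·e^(−0.0369·4/12) + 1.41·e^(−0.0369·6/12) = 4.8769
Current forward F = (S − I)·e^(rT) = (106.00 − 4.8769)·e^(0.0369·12/12) = 101.1231 × 1.037589 = 104.9242
Value (long) = (F − K)·e^(−rT) = (104.9242 − 96.03) × 0.963773 = 8.5720
Short position value = −(long value) = -S$8.57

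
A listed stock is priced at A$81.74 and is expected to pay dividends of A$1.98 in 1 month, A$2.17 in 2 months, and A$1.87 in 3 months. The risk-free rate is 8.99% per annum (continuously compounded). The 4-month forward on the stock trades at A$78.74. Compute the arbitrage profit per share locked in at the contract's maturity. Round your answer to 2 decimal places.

A$0.63 per share

PV(dividends) I = 1.98·e^(−0.0899·1/12) + 2.17·e^(−0.0899·2/12) + 1.87·e^(−0.0899·3/12) = 5.9314
Fair forward F* = (S − I)·e^(rT) = (81.74 − 5.9314)·e^0.029967 = 75.8086 × 1.030421 = 78.1148
Market A$78.74 > fair 78.1148: forward overpriced → cash-and-carry (borrow at r, buy the stock and collect the dividends, short the forward).
Profit at T = |F_mkt − F*| = |78.74 − 78.1148| = A$0.63 per share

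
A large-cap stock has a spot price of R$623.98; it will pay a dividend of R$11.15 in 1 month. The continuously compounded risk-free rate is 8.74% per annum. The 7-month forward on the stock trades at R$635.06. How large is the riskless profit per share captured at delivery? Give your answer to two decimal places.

R$9.91 per share

PV(dividends) I = 11.15·e^(−0.0874·1/12) = 11.0691
Fair forward F* = (S − I)·e^(rT) = (623.98 − 11.0691)·e^0.050983 = 612.9109 × 1.052305 = 644.9692
Market R$635.06 < fair 644.9692: forward underpriced → reverse cash-and-carry (short the stock, invest proceeds at r, pay the dividends, go long the forward).
Profit at T = |F_mkt − F*| = |635.06 − 644.9692| = R$9.91 per share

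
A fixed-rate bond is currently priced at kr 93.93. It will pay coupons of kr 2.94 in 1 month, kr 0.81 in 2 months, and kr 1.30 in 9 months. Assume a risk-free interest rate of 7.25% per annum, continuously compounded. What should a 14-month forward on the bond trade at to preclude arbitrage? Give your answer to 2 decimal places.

PV(coupons) I = 2.94·e^(−0.0725·1/12) + 0.81·e^(−0.0725·2/12) + 1.30·e^(−0.0725·9/12)
I = 2.9223 + 0.8003 + 1.2312 = 4.9538
F = (S − I)·e^(rT) = (93.93 − 4.9538) · e^(0.0725·14/12)
= 88.9762 · e^0.084583 = 88.9762 × 1.088263 = kr 96.83

kr 96.83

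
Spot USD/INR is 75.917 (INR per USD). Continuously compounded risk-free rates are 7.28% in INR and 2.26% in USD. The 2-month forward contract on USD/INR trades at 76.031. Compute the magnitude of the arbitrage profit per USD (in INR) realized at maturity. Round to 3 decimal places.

Fair forward: F* = S·e^(carry·T), with carry = (r_INR − r_USD) = 0.0728 − 0.0226 = 0.0502
F* = 75.917 · e^(0.0502 × 2/12) = 75.917 · e^0.008367 = 75.917 × 1.008402 = 76.5549
Market 76.031 < fair 76.5549: forward underpriced → reverse cash-and-carry (short spot, go long the forward).
At maturity, profit = |F_mkt − F*| = |76.031 − 76.5549| = 0.524 per USD (in INR)

0.524 per USD (in INR)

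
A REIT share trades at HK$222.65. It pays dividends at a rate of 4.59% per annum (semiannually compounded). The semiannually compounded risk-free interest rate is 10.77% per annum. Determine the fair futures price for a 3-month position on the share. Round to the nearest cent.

HK$225.99

F = S · (1+r/2)^(2T) / (1+q/2)^(2T)
= 222.65 × 1.026572 / 1.011410 = 222.65 × 1.014991
F = HK$225.99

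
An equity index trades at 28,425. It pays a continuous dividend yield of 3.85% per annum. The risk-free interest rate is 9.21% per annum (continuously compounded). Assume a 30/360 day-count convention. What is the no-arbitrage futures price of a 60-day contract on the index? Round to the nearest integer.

F = S·e^((r − q)T) = 28425 · e^((0.0921 − 0.0385) × 60/360)
= 28425 · e^0.008933 = 28425 × 1.008973
F = 28,680

28,680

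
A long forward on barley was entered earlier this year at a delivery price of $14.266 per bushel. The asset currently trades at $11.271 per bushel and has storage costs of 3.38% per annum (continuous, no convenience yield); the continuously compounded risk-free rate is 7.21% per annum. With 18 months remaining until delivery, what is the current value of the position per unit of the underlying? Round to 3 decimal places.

-$0.946 per bushel

Current fair forward for the remaining 18 months: F = S·e^((r + u)·T), (r + u) = 0.0721 + 0.0338 = 0.1059
F = 11.271 · e^(0.1059 × 18/12) = 11.271 × 1.172162 = 13.2114
Value of long forward = (F − K)·e^(−rT) = (13.2114 − 14.266) · e^(−0.0721·18/12)
= -1.0546 × 0.897493 = -0.946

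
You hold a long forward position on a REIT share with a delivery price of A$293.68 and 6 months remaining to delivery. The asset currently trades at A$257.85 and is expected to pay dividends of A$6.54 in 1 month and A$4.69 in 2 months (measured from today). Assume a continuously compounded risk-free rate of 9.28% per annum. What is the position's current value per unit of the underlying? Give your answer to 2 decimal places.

-A$33.62

PV(remaining dividends) I = 6.54·e^(−0.0928·1/12) + 4.69·e^(−0.0928·2/12) = 11.1076
Current forward F = (S − I)·e^(rT) = (257.85 − 11.1076)·e^(0.0928·6/12) = 246.7424 × 1.047493 = 258.4609
Value (long) = (F − K)·e^(−rT) = (258.4609 − 293.68) × 0.954660 = -33.6223
Value = -A$33.62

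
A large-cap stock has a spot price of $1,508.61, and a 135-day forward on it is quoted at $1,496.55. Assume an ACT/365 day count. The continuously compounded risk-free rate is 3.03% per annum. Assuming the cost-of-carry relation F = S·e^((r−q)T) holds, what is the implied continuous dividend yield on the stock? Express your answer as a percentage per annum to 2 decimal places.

5.20%

From F = S·e^((r−q)T): (r − q) = ln(F/S)/T
ln(1496.55/1508.61) = ln(0.992006) = -0.008026
(r − q) = -0.008026 / (135/365) = -0.021700
q = r − ln(F/S)/T = 0.0303 + 0.021700 = 0.052000
q = 5.20%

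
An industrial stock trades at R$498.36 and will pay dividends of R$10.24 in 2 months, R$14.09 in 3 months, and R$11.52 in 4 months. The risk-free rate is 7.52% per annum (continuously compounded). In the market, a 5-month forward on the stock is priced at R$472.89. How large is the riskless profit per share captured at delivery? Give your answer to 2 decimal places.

R$5.04 per share

PV(dividends) I = 10.24·e^(−0.0752·2/12) + 14.09·e^(−0.0752·3/12) + 11.52·e^(−0.0752·4/12) = 35.1749
Fair forward F* = (S − I)·e^(rT) = (498.36 − 35.1749)·e^0.031333 = 463.1851 × 1.031829 = 477.9278
Market R$472.89 < fair 477.9278: forward underpriced → reverse cash-and-carry (short the stock, invest proceeds at r, pay the dividends, go long the forward).
Profit at T = |F_mkt − F*| = |472.89 − 477.9278| = R$5.04 per share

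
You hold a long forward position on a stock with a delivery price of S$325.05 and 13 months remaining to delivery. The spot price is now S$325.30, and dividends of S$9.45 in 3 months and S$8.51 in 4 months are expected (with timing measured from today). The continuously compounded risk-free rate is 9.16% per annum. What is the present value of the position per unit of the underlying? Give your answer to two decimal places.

PV(remaining dividends) I = 9.45·e^(−0.0916·3/12) + 8.51·e^(−0.0916·4/12) = 17.4901
Current forward F = (S − I)·e^(rT) = (325.30 − 17.4901)·e^(0.0916·13/12) = 307.8099 × 1.104324 = 339.9219
Value (long) = (F − K)·e^(−rT) = (339.9219 − 325.05) × 0.905531 = 13.4670
Value = S$13.47

S$13.47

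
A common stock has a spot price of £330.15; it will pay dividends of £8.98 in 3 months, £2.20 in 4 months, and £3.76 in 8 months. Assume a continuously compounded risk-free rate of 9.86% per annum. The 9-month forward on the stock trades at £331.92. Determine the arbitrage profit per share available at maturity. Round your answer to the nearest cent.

PV(dividends) I = 8.98·e^(−0.0986·3/12) + 2.20·e^(−0.0986·4/12) + 3.76·e^(−0.0986·8/12) = 14.4110
Fair forward F* = (S − I)·e^(rT) = (330.15 − 14.4110)·e^0.073950 = 315.7390 × 1.076753 = 339.9729
Market £331.92 < fair 339.9729: forward underpriced → reverse cash-and-carry (short the stock, invest proceeds at r, pay the dividends, go long the forward).
Profit at T = |F_mkt − F*| = |331.92 − 339.9729| = £8.05 per share

£8.05 per share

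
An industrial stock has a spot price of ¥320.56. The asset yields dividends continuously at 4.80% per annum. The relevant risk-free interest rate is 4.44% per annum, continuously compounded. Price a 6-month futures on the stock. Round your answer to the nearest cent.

¥319.98

F = S·e^((r − q)T) = 320.56 · e^((0.0444 − 0.0480) × 6/12)
= 320.56 · e^-0.001800 = 320.56 × 0.998202
F = ¥319.98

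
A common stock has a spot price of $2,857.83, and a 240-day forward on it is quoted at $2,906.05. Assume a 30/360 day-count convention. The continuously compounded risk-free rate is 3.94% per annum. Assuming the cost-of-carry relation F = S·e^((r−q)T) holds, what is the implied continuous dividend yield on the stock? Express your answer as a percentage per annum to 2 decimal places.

From F = S·e^((r−q)T): (r − q) = ln(F/S)/T
ln(2906.05/2857.83) = ln(1.016873) = 0.016732
(r − q) = 0.016732 / (240/360) = 0.025098
q = r − ln(F/S)/T = 0.0394 − 0.025098 = 0.014302
q = 1.43%

1.43%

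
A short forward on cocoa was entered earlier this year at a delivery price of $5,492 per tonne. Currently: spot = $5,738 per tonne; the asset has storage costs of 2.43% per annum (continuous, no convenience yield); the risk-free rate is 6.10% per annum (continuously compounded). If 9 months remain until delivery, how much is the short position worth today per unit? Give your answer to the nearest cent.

Current fair forward for the remaining 9 months: F = S·e^((r + u)·T), (r + u) = 0.0610 + 0.0243 = 0.0853
F = 5738 · e^(0.0853 × 9/12) = 5738 × 1.06606575 = 6117.0853
Value of long forward = (F − K)·e^(−rT) = (6117.0853 − 5492) · e^(−0.0610·9/12)
= 625.0853 × 0.95528075 = 597.13
Short position value = −(long value) = -$597.13

-$597.13 per tonne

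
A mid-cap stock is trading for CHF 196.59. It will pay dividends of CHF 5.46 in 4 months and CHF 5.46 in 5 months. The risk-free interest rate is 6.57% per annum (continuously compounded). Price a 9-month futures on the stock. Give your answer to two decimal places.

PV(dividends) I = 5.46·e^(−0.0657·4/12) + 5.46·e^(−0.0657·5/12)
I = 5.3417 + 5.3126 = 10.6543
F = (S − I)·e^(rT) = (196.59 − 10.6543) · e^(0.0657·9/12)
= 185.9357 · e^0.049275 = 185.9357 × 1.050509 = CHF 195.33

CHF 195.33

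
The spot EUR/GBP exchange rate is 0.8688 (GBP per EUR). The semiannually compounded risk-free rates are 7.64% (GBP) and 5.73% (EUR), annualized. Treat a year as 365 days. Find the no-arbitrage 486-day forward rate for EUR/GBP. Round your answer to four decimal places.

0.8904

By covered interest parity, F = S · (1+r_GBP/2)^(2T) / (1+r_EUR/2)^(2T)
= 0.8688 × 1.104986 / 1.078124 = 0.8688 × 1.024916
F = 0.8904 GBP per EUR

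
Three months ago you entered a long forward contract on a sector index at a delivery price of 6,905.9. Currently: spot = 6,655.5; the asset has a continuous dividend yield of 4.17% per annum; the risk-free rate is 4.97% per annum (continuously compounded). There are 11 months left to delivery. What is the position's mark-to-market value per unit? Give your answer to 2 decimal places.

-192.44

Current fair forward for the remaining 11 months: F = S·e^((r − q)·T), (r − q) = 0.0497 − 0.0417 = 0.0080
F = 6655.5 · e^(0.0080 × 11/12) = 6655.5 × 1.00736029 = 6704.4864
Value of long forward = (F − K)·e^(−rT) = (6704.4864 − 6905.9) · e^(−0.0497·11/12)
= -201.4136 × 0.95546387 = -192.44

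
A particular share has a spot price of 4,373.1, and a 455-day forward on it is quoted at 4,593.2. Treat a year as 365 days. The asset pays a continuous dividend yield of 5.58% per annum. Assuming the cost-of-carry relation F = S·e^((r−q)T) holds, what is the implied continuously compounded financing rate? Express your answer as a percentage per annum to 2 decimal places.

9.52%

From F = S·e^((r−q)T): (r − q) = ln(F/S)/T
ln(4593.2/4373.1) = ln(1.050330) = 0.049104
(r − q) = 0.049104 / (455/365) = 0.039391
r = ln(F/S)/T + q = 0.039391 + 0.0558 = 0.095191
r = 9.52%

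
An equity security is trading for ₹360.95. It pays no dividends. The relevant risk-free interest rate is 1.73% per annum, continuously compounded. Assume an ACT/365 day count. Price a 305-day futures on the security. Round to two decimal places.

₹366.21

F = S·e^(rT) = 360.95 · e^(0.0173 × 305/365)
= 360.95 · e^0.014456 = 360.95 × 1.014561
F = ₹366.21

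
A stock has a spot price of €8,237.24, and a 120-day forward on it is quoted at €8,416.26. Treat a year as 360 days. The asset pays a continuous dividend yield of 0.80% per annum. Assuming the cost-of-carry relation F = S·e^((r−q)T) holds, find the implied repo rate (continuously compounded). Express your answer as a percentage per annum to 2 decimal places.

7.25%

From F = S·e^((r−q)T): (r − q) = ln(F/S)/T
ln(8416.26/8237.24) = ln(1.021733) = 0.021500
(r − q) = 0.021500 / (120/360) = 0.064500
r = ln(F/S)/T + q = 0.064500 + 0.0080 = 0.072500
r = 7.25%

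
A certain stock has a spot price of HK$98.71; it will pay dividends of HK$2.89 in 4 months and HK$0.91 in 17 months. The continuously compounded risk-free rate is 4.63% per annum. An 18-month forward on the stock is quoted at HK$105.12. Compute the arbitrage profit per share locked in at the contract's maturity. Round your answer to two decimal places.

PV(dividends) I = 2.89·e^(−0.0463·4/12) + 0.91·e^(−0.0463·17/12) = 3.6980
Fair forward F* = (S − I)·e^(rT) = (98.71 − 3.6980)·e^0.069450 = 95.0120 × 1.071918 = 101.8451
Market HK$105.12 > fair 101.8451: forward overpriced → cash-and-carry (borrow at r, buy the stock and collect the dividends, short the forward).
Profit at T = |F_mkt − F*| = |105.12 − 101.8451| = HK$3.27 per share

HK$3.27 per share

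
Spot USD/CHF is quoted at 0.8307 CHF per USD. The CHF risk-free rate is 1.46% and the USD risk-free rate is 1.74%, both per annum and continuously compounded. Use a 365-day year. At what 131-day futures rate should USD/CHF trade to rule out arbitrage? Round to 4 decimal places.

0.8299

F = S·e^((r_CHF − r_USD)T) = 0.8307 · e^((0.0146 − 0.0174) × 131/365)
= 0.8307 · e^-0.001005 = 0.8307 × 0.998996
F = 0.8299 CHF per USD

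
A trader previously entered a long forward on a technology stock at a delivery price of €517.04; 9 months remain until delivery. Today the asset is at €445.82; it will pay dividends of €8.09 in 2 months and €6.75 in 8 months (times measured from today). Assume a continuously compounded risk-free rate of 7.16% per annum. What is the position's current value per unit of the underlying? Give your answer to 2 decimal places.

-€58.62

PV(remaining dividends) I = 8.09·e^(−0.0716·2/12) + 6.75·e^(−0.0716·8/12) = 14.4294
Current forward F = (S − I)·e^(rT) = (445.82 − 14.4294)·e^(0.0716·9/12) = 431.3906 × 1.055168 = 455.1896
Value (long) = (F − K)·e^(−rT) = (455.1896 − 517.04) × 0.947716 = -58.6166
Value = -€58.62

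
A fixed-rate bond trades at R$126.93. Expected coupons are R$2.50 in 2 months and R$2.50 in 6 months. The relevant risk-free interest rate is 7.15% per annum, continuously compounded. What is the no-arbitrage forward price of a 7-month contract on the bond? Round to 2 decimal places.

PV(coupons) I = 2.50·e^(−0.0715·2/12) + 2.50·e^(−0.0715·6/12)
I = 2.4704 + 2.4122 = 4.8826
F = (S − I)·e^(rT) = (126.93 − 4.8826) · e^(0.0715·7/12)
= 122.0474 · e^0.041708 = 122.0474 × 1.042590 = R$127.25

R$127.25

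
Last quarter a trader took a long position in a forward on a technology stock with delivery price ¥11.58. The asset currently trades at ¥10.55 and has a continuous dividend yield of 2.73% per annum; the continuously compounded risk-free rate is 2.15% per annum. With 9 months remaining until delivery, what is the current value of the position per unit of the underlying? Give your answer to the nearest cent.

Current fair forward for the remaining 9 months: F = S·e^((r − q)·T), (r − q) = 0.0215 − 0.0273 = -0.0058
F = 10.55 · e^(-0.0058 × 9/12) = 10.55 × 0.995659 = 10.5042
Value of long forward = (F − K)·e^(−rT) = (10.5042 − 11.58) · e^(−0.0215·9/12)
= -1.0758 × 0.984004 = -1.06

-¥1.06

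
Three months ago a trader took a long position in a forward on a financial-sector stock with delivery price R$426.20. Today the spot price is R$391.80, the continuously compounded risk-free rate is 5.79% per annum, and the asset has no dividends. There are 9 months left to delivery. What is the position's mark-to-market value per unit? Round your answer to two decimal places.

-R$16.29

Current fair forward for the remaining 9 months: F = S·e^(r·T), r = 0.0579
F = 391.80 · e^(0.0579 × 9/12) = 391.80 × 1.044382 = 409.1889
Value of long forward = (F − K)·e^(−rT) = (409.1889 − 426.20) · e^(−0.0579·9/12)
= -17.0111 × 0.957504 = -16.29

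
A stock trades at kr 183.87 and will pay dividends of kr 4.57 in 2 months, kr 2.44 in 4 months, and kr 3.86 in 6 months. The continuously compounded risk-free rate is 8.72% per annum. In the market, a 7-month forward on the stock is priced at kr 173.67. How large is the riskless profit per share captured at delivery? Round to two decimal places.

kr 8.67 per share

PV(dividends) I = 4.57·e^(−0.0872·2/12) + 2.44·e^(−0.0872·4/12) + 3.86·e^(−0.0872·6/12) = 10.5695
Fair forward F* = (S − I)·e^(rT) = (183.87 − 10.5695)·e^0.050867 = 173.3005 × 1.052183 = 182.3438
Market kr 173.67 < fair 182.3438: forward underpriced → reverse cash-and-carry (short the stock, invest proceeds at r, pay the dividends, go long the forward).
Profit at T = |F_mkt − F*| = |173.67 − 182.3438| = kr 8.67 per share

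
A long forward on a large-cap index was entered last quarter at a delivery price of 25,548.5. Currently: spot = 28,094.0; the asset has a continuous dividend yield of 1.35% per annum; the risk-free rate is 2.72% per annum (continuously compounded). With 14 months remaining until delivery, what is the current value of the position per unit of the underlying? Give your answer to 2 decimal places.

2904.50

Current fair forward for the remaining 14 months: F = S·e^((r − q)·T), (r − q) = 0.0272 − 0.0135 = 0.0137
F = 28094.0 · e^(0.0137 × 14/12) = 28094.0 × 1.01611175 = 28546.6435
Value of long forward = (F − K)·e^(−rT) = (28546.6435 − 25548.5) · e^(−0.0272·14/12)
= 2998.1435 × 0.96876488 = 2904.50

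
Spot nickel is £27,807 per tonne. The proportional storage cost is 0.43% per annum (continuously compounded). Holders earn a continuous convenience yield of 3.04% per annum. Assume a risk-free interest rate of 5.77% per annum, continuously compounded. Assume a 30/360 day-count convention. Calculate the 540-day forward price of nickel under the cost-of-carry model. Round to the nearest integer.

£29,157 per tonne

Net carry = r + u − y = 0.0577 + 0.0043 − 0.0304 = 0.0316
F = S·e^((r+u−y)T) = 27807 · e^(0.0316 × 540/360) = 27807 · e^0.047400
= 27807 × 1.048541 = £29,157 per tonne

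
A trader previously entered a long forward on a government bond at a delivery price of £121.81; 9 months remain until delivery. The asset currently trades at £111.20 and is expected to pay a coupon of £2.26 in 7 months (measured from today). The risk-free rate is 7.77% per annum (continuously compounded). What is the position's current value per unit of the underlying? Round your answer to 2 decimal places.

-£5.87

PV(remaining coupons) I = 2.26·e^(−0.0777·7/12) = 2.1599
Current forward F = (S − I)·e^(rT) = (111.20 − 2.1599)·e^(0.0777·9/12) = 109.0401 × 1.060006 = 115.5832
Value (long) = (F − K)·e^(−rT) = (115.5832 − 121.81) × 0.943390 = -5.8743
Value = -£5.87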